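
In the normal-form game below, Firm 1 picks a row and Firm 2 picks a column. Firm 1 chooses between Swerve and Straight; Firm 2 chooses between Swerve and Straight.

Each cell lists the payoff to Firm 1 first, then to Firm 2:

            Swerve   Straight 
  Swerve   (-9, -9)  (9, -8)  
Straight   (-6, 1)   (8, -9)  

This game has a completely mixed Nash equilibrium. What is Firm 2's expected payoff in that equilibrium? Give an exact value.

-89/11

First find p, the probability Firm 1 plays Swerve, from Firm 2's indifference between Swerve and Straight: −9p + (1−p) = −8p − 9(1−p), giving p = 10/11.
Since Firm 2 is indifferent in equilibrium, Firm 2's expected payoff equals the payoff from either column against (10/11, 1/11). Using Swerve: −9(10/11) + (1/11) = -89/11.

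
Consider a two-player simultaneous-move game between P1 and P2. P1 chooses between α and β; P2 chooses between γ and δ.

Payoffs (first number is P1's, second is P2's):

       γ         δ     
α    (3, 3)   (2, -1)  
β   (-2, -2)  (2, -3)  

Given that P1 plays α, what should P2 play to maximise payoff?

γ

Against α, P2 earns 3 from γ and -1 from δ.
So γ is the best response.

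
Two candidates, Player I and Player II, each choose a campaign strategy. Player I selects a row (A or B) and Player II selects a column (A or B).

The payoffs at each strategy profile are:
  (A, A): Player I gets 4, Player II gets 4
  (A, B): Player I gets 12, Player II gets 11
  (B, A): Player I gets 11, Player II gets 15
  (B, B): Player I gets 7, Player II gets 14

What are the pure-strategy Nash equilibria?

(A, B) and (B, A)

(A, A): Player I prefers B (11 > 4); Player II prefers B (11 > 4) — not an equilibrium.
(A, B): Player I gets 12 ≥ 7 from B, and Player II gets 11 ≥ 4 from A — Nash equilibrium.
(B, A): Player I gets 11 ≥ 4 from A, and Player II gets 15 ≥ 14 from B — Nash equilibrium.
(B, B): Player I prefers A (12 > 7); Player II prefers A (15 > 14) — not an equilibrium.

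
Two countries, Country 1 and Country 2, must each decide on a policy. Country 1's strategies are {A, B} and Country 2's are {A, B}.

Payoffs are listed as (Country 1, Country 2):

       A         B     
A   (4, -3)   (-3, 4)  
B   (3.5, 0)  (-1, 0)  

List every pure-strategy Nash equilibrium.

(B, B)

(A, A): Country 2 prefers B (4 > -3) — not an equilibrium.
(A, B): Country 1 prefers B (-1 > -3) — not an equilibrium.
(B, A): Country 1 prefers A (4 > 3.5) — not an equilibrium.
(B, B): Country 1 gets -1 ≥ -3 from A, and Country 2 gets 0 ≥ 0 from A — Nash equilibrium.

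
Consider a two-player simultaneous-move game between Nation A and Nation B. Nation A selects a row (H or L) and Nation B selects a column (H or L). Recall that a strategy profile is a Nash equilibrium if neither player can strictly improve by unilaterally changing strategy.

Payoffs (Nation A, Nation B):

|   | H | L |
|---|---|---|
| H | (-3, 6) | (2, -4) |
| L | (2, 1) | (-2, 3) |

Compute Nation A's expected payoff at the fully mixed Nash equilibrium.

First find y, the probability Nation B plays H, from Nation A's indifference between H and L: −3y + 2(1−y) = 2y − 2(1−y), giving y = 4/9.
Since Nation A is indifferent in equilibrium, Nation A's expected payoff equals the payoff from either row against (4/9, 5/9). Using H: −3(4/9) + 2(5/9) = -2/9.

-2/9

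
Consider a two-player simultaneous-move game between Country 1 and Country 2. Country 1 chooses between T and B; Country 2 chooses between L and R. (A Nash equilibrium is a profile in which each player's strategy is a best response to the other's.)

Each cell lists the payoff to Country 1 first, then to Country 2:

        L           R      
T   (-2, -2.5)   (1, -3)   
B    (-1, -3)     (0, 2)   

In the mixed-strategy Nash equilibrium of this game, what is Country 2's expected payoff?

-28/11

First find p, the probability Country 1 plays T, from Country 2's indifference between L and R: −2.5p − 3(1−p) = −3p + 2(1−p), giving p = 10/11.
Since Country 2 is indifferent in equilibrium, Country 2's expected payoff equals the payoff from either column against (10/11, 1/11). Using L: −2.5(10/11) − 3(1/11) = -28/11.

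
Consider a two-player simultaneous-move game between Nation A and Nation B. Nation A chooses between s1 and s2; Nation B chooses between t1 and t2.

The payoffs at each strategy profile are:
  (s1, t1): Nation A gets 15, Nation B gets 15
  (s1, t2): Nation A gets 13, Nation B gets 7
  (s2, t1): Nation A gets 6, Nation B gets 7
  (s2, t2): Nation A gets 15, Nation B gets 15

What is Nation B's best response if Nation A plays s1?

t1

Against s1, Nation B earns 15 from t1 and 7 from t2.
So t1 is the best response.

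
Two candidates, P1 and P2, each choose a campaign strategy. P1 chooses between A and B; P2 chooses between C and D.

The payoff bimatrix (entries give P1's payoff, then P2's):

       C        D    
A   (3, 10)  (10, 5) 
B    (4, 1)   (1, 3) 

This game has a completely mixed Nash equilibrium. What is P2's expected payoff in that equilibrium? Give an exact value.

25/7

First find p, the probability P1 plays A, from P2's indifference between C and D: 10p + (1−p) = 5p + 3(1−p), giving p = 2/7.
Since P2 is indifferent in equilibrium, P2's expected payoff equals the payoff from either column against (2/7, 5/7). Using C: 10(2/7) + (5/7) = 25/7.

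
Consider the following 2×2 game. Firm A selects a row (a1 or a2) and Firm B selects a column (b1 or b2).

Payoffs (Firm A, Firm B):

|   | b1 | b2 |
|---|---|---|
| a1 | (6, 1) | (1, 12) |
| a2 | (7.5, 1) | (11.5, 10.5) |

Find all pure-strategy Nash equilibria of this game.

(a1, b1): Firm A prefers a2 (7.5 > 6); Firm B prefers b2 (12 > 1) — not an equilibrium.
(a1, b2): Firm A prefers a2 (11.5 > 1) — not an equilibrium.
(a2, b1): Firm B prefers b2 (10.5 > 1) — not an equilibrium.
(a2, b2): Firm A gets 11.5 ≥ 1 from a1, and Firm B gets 10.5 ≥ 1 from b1 — Nash equilibrium.

(a2, b2)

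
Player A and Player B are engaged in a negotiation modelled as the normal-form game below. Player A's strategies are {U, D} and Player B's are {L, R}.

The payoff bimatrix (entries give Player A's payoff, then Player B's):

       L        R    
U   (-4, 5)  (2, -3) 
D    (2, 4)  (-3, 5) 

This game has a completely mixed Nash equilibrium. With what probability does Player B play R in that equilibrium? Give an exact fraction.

6/11

Let y be the probability that Player B plays L. In a completely mixed equilibrium, Player A must be indifferent between U and D.
Player A's expected payoff from U is −4y + 2(1−y); from D it is 2y − 3(1−y).
Setting these equal: −6y + 2 = 5y − 3, so y = 5/11.
Therefore Player B plays R with probability 1 − 5/11 = 6/11.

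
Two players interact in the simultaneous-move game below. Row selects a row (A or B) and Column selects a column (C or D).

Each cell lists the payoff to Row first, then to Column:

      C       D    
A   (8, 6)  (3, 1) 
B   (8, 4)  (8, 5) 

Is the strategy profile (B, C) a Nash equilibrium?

No

At (B, C), Row earns 8; switching to A would give 8, so Row has no profitable deviation.
Column earns 4; switching to D would give 5, so Column would deviate.
Since at least one player can profitably deviate, this is not a Nash equilibrium.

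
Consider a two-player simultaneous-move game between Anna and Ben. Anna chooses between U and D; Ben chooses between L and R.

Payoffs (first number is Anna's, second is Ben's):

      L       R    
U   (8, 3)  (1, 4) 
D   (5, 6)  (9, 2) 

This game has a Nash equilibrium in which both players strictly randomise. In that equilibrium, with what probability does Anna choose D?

1/5

Let p be the probability that Anna plays U. In a completely mixed equilibrium, Ben must be indifferent between L and R.
Ben's expected payoff from L is 3p + 6(1−p); from R it is 4p + 2(1−p).
Setting these equal: −3p + 6 = 2p + 2, so p = 4/5.
Therefore Anna plays D with probability 1 − 4/5 = 1/5.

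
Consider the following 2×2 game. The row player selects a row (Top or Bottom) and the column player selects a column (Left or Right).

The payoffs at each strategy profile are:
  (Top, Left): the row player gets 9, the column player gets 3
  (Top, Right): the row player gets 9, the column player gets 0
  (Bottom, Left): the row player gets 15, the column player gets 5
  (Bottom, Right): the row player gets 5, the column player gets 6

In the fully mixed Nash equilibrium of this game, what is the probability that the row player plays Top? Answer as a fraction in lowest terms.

Let r be the probability that the row player plays Top. In a completely mixed equilibrium, the column player must be indifferent between Left and Right.
The column player's expected payoff from Left is 3r + 5(1−r); from Right it is 6(1−r).
Setting these equal: −2r + 5 = −6r + 6, so r = 1/4.

1/4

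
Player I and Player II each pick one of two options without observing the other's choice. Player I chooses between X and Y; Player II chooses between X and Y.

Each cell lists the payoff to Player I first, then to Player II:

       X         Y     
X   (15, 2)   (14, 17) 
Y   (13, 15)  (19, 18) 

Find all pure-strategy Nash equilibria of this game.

(Y, Y)

(X, X): Player II prefers Y (17 > 2) — not an equilibrium.
(X, Y): Player I prefers Y (19 > 14) — not an equilibrium.
(Y, X): Player I prefers X (15 > 13); Player II prefers Y (18 > 15) — not an equilibrium.
(Y, Y): Player I gets 19 ≥ 14 from X, and Player II gets 18 ≥ 15 from X — Nash equilibrium.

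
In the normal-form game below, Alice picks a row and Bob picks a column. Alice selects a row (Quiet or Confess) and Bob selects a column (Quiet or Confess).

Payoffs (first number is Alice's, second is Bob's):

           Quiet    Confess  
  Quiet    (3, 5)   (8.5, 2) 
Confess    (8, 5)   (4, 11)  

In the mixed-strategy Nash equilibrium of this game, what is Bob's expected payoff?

5

First find p, the probability Alice plays Quiet, from Bob's indifference between Quiet and Confess: 5p + 5(1−p) = 2p + 11(1−p), giving p = 2/3.
Since Bob is indifferent in equilibrium, Bob's expected payoff equals the payoff from either column against (2/3, 1/3). Using Quiet: 5(2/3) + 5(1/3) = 5.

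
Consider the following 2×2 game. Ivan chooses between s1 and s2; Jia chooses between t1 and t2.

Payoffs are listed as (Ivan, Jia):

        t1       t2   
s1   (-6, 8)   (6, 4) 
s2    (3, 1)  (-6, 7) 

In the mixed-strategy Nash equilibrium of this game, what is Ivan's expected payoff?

-6/7

First find y, the probability Jia plays t1, from Ivan's indifference between s1 and s2: −6y + 6(1−y) = 3y − 6(1−y), giving y = 4/7.
Since Ivan is indifferent in equilibrium, Ivan's expected payoff equals the payoff from either row against (4/7, 3/7). Using s1: −6(4/7) + 6(3/7) = -6/7.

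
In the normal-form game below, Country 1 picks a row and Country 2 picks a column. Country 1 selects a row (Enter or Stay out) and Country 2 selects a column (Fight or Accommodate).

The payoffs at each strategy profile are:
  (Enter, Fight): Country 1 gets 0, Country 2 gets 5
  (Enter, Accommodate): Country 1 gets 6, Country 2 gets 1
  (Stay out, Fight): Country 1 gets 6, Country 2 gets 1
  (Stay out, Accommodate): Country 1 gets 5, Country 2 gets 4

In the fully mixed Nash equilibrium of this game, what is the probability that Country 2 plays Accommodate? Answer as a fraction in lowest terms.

6/7

Let y be the probability that Country 2 plays Fight. In a completely mixed equilibrium, Country 1 must be indifferent between Enter and Stay out.
Country 1's expected payoff from Enter is 6(1−y); from Stay out it is 6y + 5(1−y).
Setting these equal: −6y + 6 = y + 5, so y = 1/7.
Therefore Country 2 plays Accommodate with probability 1 − 1/7 = 6/7.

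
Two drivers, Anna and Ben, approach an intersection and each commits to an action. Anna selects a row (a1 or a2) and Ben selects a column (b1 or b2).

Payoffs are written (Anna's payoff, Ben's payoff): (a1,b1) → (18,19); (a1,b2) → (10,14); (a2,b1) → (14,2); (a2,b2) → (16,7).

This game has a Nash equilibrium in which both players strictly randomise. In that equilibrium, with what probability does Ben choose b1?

Let q be the probability that Ben plays b1. In a completely mixed equilibrium, Anna must be indifferent between a1 and a2.
Anna's expected payoff from a1 is 18q + 10(1−q); from a2 it is 14q + 16(1−q).
Setting these equal: 8q + 10 = −2q + 16, so q = 3/5.

3/5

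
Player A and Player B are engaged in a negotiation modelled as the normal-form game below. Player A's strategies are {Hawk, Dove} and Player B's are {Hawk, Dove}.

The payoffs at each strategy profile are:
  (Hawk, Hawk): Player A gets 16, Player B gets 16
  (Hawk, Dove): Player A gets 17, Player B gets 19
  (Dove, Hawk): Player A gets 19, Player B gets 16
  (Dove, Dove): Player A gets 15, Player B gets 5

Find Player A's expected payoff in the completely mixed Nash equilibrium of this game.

83/5

First find y, the probability Player B plays Hawk, from Player A's indifference between Hawk and Dove: 16y + 17(1−y) = 19y + 15(1−y), giving y = 2/5.
Since Player A is indifferent in equilibrium, Player A's expected payoff equals the payoff from either row against (2/5, 3/5). Using Hawk: 16(2/5) + 17(3/5) = 83/5.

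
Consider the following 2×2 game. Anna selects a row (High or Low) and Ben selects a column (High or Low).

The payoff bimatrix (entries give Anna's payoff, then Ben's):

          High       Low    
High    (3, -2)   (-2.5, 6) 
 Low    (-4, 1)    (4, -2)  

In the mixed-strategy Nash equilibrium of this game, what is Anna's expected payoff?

4/27

First find y, the probability Ben plays High, from Anna's indifference between High and Low: 3y − 2.5(1−y) = −4y + 4(1−y), giving y = 13/27.
Since Anna is indifferent in equilibrium, Anna's expected payoff equals the payoff from either row against (13/27, 14/27). Using High: 3(13/27) − 2.5(14/27) = 4/27.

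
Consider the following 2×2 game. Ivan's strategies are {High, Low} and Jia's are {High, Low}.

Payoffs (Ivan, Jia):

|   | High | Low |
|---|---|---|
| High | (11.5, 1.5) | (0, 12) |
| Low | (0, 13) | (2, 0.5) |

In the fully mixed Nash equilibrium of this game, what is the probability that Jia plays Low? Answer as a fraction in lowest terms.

23/27

Let c be the probability that Jia plays High. In a completely mixed equilibrium, Ivan must be indifferent between High and Low.
Ivan's expected payoff from High is 11.5c; from Low it is 2(1−c).
Setting these equal: 11.5c = −2c + 2, so c = 4/27.
Therefore Jia plays Low with probability 1 − 4/27 = 23/27.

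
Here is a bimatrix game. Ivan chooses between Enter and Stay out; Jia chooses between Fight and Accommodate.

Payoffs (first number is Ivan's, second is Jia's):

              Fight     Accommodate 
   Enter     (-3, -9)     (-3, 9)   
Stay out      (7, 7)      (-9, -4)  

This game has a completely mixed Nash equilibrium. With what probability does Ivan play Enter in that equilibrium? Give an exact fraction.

11/29

Let x be the probability that Ivan plays Enter. In a completely mixed equilibrium, Jia must be indifferent between Fight and Accommodate.
Jia's expected payoff from Fight is −9x + 7(1−x); from Accommodate it is 9x − 4(1−x).
Setting these equal: −16x + 7 = 13x − 4, so x = 11/29.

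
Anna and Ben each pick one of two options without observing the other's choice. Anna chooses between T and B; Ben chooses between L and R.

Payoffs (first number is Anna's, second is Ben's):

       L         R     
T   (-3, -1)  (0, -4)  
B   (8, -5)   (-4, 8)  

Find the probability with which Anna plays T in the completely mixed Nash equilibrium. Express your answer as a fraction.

13/16

Let p be the probability that Anna plays T. In a completely mixed equilibrium, Ben must be indifferent between L and R.
Ben's expected payoff from L is −p − 5(1−p); from R it is −4p + 8(1−p).
Setting these equal: 4p − 5 = −12p + 8, so p = 13/16.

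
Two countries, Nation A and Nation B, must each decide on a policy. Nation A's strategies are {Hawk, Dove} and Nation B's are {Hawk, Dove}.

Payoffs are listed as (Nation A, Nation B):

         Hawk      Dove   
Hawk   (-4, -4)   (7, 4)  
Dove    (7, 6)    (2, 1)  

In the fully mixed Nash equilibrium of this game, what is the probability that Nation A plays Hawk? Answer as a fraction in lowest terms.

Let r be the probability that Nation A plays Hawk. In a completely mixed equilibrium, Nation B must be indifferent between Hawk and Dove.
Nation B's expected payoff from Hawk is −4r + 6(1−r); from Dove it is 4r + (1−r).
Setting these equal: −10r + 6 = 3r + 1, so r = 5/13.

5/13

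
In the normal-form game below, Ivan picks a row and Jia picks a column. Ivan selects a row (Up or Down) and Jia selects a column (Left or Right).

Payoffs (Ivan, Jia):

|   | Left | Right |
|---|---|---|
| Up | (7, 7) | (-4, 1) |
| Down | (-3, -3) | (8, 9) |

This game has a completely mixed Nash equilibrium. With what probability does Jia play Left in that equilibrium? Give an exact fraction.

6/11

Let c be the probability that Jia plays Left. In a completely mixed equilibrium, Ivan must be indifferent between Up and Down.
Ivan's expected payoff from Up is 7c − 4(1−c); from Down it is −3c + 8(1−c).
Setting these equal: 11c − 4 = −11c + 8, so c = 6/11.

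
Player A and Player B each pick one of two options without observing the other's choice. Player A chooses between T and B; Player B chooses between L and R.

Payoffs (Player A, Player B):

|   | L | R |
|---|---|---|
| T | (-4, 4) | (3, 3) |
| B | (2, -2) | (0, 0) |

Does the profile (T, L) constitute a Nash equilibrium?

At (T, L), Player A earns -4; switching to B would give 2, so Player A would deviate.
Player B earns 4; switching to R would give 3, so Player B has no profitable deviation.
Since at least one player can profitably deviate, this is not a Nash equilibrium.

No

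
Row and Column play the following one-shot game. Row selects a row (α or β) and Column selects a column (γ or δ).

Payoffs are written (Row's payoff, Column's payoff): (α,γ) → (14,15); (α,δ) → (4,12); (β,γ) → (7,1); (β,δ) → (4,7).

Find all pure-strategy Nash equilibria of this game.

(α, γ): Row gets 14 ≥ 7 from β, and Column gets 15 ≥ 12 from δ — Nash equilibrium.
(α, δ): Column prefers γ (15 > 12) — not an equilibrium.
(β, γ): Row prefers α (14 > 7); Column prefers δ (7 > 1) — not an equilibrium.
(β, δ): Row gets 4 ≥ 4 from α, and Column gets 7 ≥ 1 from γ — Nash equilibrium.

(α, γ) and (β, δ)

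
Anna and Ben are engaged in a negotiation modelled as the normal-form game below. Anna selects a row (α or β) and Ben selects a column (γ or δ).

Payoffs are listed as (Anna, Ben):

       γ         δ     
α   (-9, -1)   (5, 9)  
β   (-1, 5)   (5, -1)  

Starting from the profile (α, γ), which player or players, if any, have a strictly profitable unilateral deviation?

Anna at (α, γ) earns -9; deviating to β yields -1 — a strict improvement.
Ben earns -1; deviating to δ yields 9 — a strict improvement.
Both Anna and Ben have strictly profitable deviations.

Both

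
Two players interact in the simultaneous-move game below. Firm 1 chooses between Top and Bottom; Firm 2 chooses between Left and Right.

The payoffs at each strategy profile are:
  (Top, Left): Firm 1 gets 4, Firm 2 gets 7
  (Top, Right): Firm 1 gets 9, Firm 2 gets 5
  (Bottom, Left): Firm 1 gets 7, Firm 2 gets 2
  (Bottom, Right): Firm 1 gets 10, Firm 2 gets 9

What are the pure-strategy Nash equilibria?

(Top, Left): Firm 1 prefers Bottom (7 > 4) — not an equilibrium.
(Top, Right): Firm 1 prefers Bottom (10 > 9); Firm 2 prefers Left (7 > 5) — not an equilibrium.
(Bottom, Left): Firm 2 prefers Right (9 > 2) — not an equilibrium.
(Bottom, Right): Firm 1 gets 10 ≥ 9 from Top, and Firm 2 gets 9 ≥ 2 from Left — Nash equilibrium.

(Bottom, Right)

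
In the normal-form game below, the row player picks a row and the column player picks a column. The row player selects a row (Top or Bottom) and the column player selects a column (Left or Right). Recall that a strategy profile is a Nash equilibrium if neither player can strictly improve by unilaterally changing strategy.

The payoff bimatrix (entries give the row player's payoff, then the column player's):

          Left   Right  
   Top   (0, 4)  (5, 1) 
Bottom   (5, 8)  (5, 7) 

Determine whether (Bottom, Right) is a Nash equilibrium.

At (Bottom, Right), the row player earns 5; switching to Top would give 5, so the row player has no profitable deviation.
The column player earns 7; switching to Left would give 8, so the column player would deviate.
Since at least one player can profitably deviate, this is not a Nash equilibrium.

No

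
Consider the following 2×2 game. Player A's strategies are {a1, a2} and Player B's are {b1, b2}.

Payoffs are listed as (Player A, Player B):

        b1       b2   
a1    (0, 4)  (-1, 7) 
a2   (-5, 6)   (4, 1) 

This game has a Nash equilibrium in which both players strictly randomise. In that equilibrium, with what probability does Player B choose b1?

Let c be the probability that Player B plays b1. In a completely mixed equilibrium, Player A must be indifferent between a1 and a2.
Player A's expected payoff from a1 is −(1−c); from a2 it is −5c + 4(1−c).
Setting these equal: c − 1 = −9c + 4, so c = 1/2.

1/2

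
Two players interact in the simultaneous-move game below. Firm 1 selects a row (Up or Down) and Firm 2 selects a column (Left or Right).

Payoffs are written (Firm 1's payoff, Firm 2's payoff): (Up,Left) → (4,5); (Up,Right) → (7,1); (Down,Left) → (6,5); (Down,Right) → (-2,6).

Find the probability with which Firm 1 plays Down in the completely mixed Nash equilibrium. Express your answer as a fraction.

Let r be the probability that Firm 1 plays Up. In a completely mixed equilibrium, Firm 2 must be indifferent between Left and Right.
Firm 2's expected payoff from Left is 5r + 5(1−r); from Right it is r + 6(1−r).
Setting these equal: 5 = −5r + 6, so r = 1/5.
Therefore Firm 1 plays Down with probability 1 − 1/5 = 4/5.

4/5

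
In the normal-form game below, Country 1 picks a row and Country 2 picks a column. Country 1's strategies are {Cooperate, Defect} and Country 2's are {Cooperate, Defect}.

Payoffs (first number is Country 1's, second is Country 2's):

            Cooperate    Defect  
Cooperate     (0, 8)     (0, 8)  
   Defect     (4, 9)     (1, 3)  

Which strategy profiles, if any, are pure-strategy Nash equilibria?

(Defect, Cooperate)

(Cooperate, Cooperate): Country 1 prefers Defect (4 > 0) — not an equilibrium.
(Cooperate, Defect): Country 1 prefers Defect (1 > 0) — not an equilibrium.
(Defect, Cooperate): Country 1 gets 4 ≥ 0 from Cooperate, and Country 2 gets 9 ≥ 3 from Defect — Nash equilibrium.
(Defect, Defect): Country 2 prefers Cooperate (9 > 3) — not an equilibrium.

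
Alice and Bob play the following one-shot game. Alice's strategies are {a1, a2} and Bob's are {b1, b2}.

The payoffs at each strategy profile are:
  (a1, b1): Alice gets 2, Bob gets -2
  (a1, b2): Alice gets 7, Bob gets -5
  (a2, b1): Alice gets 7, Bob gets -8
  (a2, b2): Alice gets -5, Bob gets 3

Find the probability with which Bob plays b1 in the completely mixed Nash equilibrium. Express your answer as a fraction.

Let y be the probability that Bob plays b1. In a completely mixed equilibrium, Alice must be indifferent between a1 and a2.
Alice's expected payoff from a1 is 2y + 7(1−y); from a2 it is 7y − 5(1−y).
Setting these equal: −5y + 7 = 12y − 5, so y = 12/17.

12/17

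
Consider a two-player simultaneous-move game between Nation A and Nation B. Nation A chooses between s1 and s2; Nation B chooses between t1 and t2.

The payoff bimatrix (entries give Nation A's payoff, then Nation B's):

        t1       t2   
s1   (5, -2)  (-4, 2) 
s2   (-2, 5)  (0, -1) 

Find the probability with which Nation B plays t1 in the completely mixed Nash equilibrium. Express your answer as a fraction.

Let q be the probability that Nation B plays t1. In a completely mixed equilibrium, Nation A must be indifferent between s1 and s2.
Nation A's expected payoff from s1 is 5q − 4(1−q); from s2 it is −2q.
Setting these equal: 9q − 4 = −2q, so q = 4/11.

4/11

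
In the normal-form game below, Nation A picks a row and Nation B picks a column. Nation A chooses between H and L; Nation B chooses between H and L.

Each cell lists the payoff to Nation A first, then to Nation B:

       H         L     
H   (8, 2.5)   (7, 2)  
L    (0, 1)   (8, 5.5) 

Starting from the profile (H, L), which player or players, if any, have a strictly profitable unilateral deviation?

Both

Nation A at (H, L) earns 7; deviating to L yields 8 — a strict improvement.
Nation B earns 2; deviating to H yields 2.5 — a strict improvement.
Both Nation A and Nation B have strictly profitable deviations.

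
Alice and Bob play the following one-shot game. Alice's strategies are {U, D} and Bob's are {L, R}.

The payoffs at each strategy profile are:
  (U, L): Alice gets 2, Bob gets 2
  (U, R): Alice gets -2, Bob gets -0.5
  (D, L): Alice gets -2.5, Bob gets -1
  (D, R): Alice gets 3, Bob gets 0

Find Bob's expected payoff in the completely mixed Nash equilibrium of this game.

-1/7

First find x, the probability Alice plays U, from Bob's indifference between L and R: 2x − (1−x) = −0.5x, giving x = 2/7.
Since Bob is indifferent in equilibrium, Bob's expected payoff equals the payoff from either column against (2/7, 5/7). Using L: 2(2/7) − (5/7) = -1/7.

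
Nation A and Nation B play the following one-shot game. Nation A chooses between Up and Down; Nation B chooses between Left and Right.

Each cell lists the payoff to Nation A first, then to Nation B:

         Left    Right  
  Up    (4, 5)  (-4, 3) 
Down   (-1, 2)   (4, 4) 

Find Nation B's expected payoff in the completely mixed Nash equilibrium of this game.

First find x, the probability Nation A plays Up, from Nation B's indifference between Left and Right: 5x + 2(1−x) = 3x + 4(1−x), giving x = 1/2.
Since Nation B is indifferent in equilibrium, Nation B's expected payoff equals the payoff from either column against (1/2, 1/2). Using Left: 5(1/2) + 2(1/2) = 7/2.

7/2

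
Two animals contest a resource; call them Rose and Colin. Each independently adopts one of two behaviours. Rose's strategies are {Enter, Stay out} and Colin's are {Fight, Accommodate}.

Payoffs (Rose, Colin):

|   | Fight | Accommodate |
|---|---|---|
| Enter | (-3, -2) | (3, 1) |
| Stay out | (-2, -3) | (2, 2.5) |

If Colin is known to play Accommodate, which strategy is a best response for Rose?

Against Accommodate, Rose earns 3 from Enter and 2 from Stay out.
So Enter is the best response.

Enter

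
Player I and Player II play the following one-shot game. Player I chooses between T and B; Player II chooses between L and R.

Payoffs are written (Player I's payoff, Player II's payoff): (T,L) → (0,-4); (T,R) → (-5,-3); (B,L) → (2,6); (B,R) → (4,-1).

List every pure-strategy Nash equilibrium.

(B, L)

(T, L): Player I prefers B (2 > 0); Player II prefers R (-3 > -4) — not an equilibrium.
(T, R): Player I prefers B (4 > -5) — not an equilibrium.
(B, L): Player I gets 2 ≥ 0 from T, and Player II gets 6 ≥ -1 from R — Nash equilibrium.
(B, R): Player II prefers L (6 > -1) — not an equilibrium.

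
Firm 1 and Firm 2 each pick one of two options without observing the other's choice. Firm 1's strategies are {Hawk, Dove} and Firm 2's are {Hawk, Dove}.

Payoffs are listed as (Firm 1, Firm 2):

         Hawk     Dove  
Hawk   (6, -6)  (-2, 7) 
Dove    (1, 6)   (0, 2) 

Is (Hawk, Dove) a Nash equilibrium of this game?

At (Hawk, Dove), Firm 1 earns -2; switching to Dove would give 0, so Firm 1 would deviate.
Firm 2 earns 7; switching to Hawk would give -6, so Firm 2 has no profitable deviation.
Since at least one player can profitably deviate, this is not a Nash equilibrium.

No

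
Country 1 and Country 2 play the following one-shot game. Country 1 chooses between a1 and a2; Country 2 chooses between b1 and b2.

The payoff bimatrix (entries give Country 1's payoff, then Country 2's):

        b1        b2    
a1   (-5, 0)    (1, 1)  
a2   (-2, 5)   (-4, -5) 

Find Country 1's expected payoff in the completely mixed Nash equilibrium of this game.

First find y, the probability Country 2 plays b1, from Country 1's indifference between a1 and a2: −5y + (1−y) = −2y − 4(1−y), giving y = 5/8.
Since Country 1 is indifferent in equilibrium, Country 1's expected payoff equals the payoff from either row against (5/8, 3/8). Using a1: −5(5/8) + (3/8) = -11/4.

-11/4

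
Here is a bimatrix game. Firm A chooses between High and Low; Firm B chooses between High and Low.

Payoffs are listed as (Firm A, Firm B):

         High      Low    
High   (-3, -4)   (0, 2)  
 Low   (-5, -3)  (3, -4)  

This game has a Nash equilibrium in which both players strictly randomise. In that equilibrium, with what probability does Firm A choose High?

1/7

Let r be the probability that Firm A plays High. In a completely mixed equilibrium, Firm B must be indifferent between High and Low.
Firm B's expected payoff from High is −4r − 3(1−r); from Low it is 2r − 4(1−r).
Setting these equal: −r − 3 = 6r − 4, so r = 1/7.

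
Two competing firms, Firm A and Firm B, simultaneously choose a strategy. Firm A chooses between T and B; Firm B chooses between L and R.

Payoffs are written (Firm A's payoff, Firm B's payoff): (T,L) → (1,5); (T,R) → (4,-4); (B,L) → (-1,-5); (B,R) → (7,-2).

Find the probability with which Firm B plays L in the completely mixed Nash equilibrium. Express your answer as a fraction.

Let c be the probability that Firm B plays L. In a completely mixed equilibrium, Firm A must be indifferent between T and B.
Firm A's expected payoff from T is c + 4(1−c); from B it is −c + 7(1−c).
Setting these equal: −3c + 4 = −8c + 7, so c = 3/5.

3/5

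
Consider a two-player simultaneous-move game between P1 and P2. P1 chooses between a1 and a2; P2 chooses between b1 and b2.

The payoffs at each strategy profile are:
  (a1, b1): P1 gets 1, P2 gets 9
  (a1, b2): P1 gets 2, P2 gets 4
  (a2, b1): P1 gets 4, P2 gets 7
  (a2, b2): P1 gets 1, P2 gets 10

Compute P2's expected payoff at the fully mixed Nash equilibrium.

First find x, the probability P1 plays a1, from P2's indifference between b1 and b2: 9x + 7(1−x) = 4x + 10(1−x), giving x = 3/8.
Since P2 is indifferent in equilibrium, P2's expected payoff equals the payoff from either column against (3/8, 5/8). Using b1: 9(3/8) + 7(5/8) = 31/4.

31/4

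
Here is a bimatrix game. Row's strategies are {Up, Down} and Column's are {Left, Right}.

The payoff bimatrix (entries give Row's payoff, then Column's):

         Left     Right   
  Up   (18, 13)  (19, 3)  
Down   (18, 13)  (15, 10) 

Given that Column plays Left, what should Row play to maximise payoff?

Against Left, Row earns 18 from Up and 18 from Down.
So either strategy is a best response.

either — both Up and Down are best responses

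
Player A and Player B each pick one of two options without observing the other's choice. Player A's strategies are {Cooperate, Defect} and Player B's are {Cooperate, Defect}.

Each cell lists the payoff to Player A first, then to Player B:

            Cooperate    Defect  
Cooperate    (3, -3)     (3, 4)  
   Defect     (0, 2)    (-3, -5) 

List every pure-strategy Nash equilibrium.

(Cooperate, Defect)

(Cooperate, Cooperate): Player B prefers Defect (4 > -3) — not an equilibrium.
(Cooperate, Defect): Player A gets 3 ≥ -3 from Defect, and Player B gets 4 ≥ -3 from Cooperate — Nash equilibrium.
(Defect, Cooperate): Player A prefers Cooperate (3 > 0) — not an equilibrium.
(Defect, Defect): Player A prefers Cooperate (3 > -3); Player B prefers Cooperate (2 > -5) — not an equilibrium.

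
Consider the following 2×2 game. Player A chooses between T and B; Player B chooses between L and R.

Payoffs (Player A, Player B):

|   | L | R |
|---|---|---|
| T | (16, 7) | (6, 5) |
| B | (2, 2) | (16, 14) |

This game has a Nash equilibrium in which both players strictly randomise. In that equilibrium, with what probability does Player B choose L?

Let y be the probability that Player B plays L. In a completely mixed equilibrium, Player A must be indifferent between T and B.
Player A's expected payoff from T is 16y + 6(1−y); from B it is 2y + 16(1−y).
Setting these equal: 10y + 6 = −14y + 16, so y = 5/12.

5/12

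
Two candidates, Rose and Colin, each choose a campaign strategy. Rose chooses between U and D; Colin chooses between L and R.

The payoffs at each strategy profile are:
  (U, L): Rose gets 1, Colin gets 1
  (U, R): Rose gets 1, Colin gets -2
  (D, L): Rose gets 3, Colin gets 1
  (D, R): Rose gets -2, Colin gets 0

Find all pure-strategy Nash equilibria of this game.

(D, L)

(U, L): Rose prefers D (3 > 1) — not an equilibrium.
(U, R): Colin prefers L (1 > -2) — not an equilibrium.
(D, L): Rose gets 3 ≥ 1 from U, and Colin gets 1 ≥ 0 from R — Nash equilibrium.
(D, R): Rose prefers U (1 > -2); Colin prefers L (1 > 0) — not an equilibrium.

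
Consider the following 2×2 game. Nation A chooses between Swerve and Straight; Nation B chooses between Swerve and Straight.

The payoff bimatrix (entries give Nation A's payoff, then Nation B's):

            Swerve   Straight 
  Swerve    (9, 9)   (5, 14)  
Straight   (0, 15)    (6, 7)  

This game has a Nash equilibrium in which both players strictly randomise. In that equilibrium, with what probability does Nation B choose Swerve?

1/10

Let c be the probability that Nation B plays Swerve. In a completely mixed equilibrium, Nation A must be indifferent between Swerve and Straight.
Nation A's expected payoff from Swerve is 9c + 5(1−c); from Straight it is 6(1−c).
Setting these equal: 4c + 5 = −6c + 6, so c = 1/10.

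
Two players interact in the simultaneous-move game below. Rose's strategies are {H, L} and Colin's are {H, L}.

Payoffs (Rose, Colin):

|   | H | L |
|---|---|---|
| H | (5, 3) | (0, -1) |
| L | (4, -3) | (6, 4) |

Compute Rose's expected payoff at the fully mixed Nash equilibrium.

30/7

First find q, the probability Colin plays H, from Rose's indifference between H and L: 5q = 4q + 6(1−q), giving q = 6/7.
Since Rose is indifferent in equilibrium, Rose's expected payoff equals the payoff from either row against (6/7, 1/7). Using H: 5(6/7) = 30/7.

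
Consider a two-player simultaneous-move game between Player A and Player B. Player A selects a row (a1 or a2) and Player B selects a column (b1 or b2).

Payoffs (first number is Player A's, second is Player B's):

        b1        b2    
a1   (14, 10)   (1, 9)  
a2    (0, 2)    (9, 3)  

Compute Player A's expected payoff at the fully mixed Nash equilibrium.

63/11

First find y, the probability Player B plays b1, from Player A's indifference between a1 and a2: 14y + (1−y) = 9(1−y), giving y = 4/11.
Since Player A is indifferent in equilibrium, Player A's expected payoff equals the payoff from either row against (4/11, 7/11). Using a1: 14(4/11) + (7/11) = 63/11.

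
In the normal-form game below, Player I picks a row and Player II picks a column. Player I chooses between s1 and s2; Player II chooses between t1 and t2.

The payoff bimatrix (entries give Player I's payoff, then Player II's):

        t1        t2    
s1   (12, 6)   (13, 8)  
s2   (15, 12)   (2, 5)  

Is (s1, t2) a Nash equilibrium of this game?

At (s1, t2), Player I earns 13; switching to s2 would give 2, so Player I has no profitable deviation.
Player II earns 8; switching to t1 would give 6, so Player II has no profitable deviation.
Neither player can gain by a unilateral deviation, so this profile is a Nash equilibrium.

Yes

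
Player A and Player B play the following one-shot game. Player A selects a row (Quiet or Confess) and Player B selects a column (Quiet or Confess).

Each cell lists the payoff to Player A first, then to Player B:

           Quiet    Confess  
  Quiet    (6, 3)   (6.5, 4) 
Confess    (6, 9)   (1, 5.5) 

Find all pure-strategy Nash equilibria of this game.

(Quiet, Quiet): Player B prefers Confess (4 > 3) — not an equilibrium.
(Quiet, Confess): Player A gets 6.5 ≥ 1 from Confess, and Player B gets 4 ≥ 3 from Quiet — Nash equilibrium.
(Confess, Quiet): Player A gets 6 ≥ 6 from Quiet, and Player B gets 9 ≥ 5.5 from Confess — Nash equilibrium.
(Confess, Confess): Player A prefers Quiet (6.5 > 1); Player B prefers Quiet (9 > 5.5) — not an equilibrium.

(Quiet, Confess) and (Confess, Quiet)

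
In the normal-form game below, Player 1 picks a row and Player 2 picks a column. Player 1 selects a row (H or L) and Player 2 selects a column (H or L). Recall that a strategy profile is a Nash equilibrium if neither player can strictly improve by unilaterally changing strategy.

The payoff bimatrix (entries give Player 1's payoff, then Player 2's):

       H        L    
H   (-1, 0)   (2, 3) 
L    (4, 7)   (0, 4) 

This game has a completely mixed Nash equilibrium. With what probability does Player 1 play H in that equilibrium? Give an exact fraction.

Let r be the probability that Player 1 plays H. In a completely mixed equilibrium, Player 2 must be indifferent between H and L.
Player 2's expected payoff from H is 7(1−r); from L it is 3r + 4(1−r).
Setting these equal: −7r + 7 = −r + 4, so r = 1/2.

1/2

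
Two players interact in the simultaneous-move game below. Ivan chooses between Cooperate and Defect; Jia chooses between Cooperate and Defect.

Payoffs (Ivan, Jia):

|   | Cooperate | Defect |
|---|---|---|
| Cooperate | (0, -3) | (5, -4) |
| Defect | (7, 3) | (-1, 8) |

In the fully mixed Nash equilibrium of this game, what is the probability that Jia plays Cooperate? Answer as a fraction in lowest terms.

6/13

Let c be the probability that Jia plays Cooperate. In a completely mixed equilibrium, Ivan must be indifferent between Cooperate and Defect.
Ivan's expected payoff from Cooperate is 5(1−c); from Defect it is 7c − (1−c).
Setting these equal: −5c + 5 = 8c − 1, so c = 6/13.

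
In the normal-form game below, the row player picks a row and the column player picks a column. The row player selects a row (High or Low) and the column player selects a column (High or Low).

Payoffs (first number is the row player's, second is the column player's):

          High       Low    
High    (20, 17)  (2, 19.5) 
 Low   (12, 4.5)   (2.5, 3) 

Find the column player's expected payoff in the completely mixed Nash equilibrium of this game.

147/16

First find p, the probability the row player plays High, from the column player's indifference between High and Low: 17p + 4.5(1−p) = 19.5p + 3(1−p), giving p = 3/8.
Since the column player is indifferent in equilibrium, the column player's expected payoff equals the payoff from either column against (3/8, 5/8). Using High: 17(3/8) + 4.5(5/8) = 147/16.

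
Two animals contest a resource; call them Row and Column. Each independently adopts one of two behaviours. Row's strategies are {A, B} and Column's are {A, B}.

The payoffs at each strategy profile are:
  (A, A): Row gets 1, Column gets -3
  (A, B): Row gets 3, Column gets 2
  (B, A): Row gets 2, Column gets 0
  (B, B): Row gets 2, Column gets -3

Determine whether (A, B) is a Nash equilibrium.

At (A, B), Row earns 3; switching to B would give 2, so Row has no profitable deviation.
Column earns 2; switching to A would give -3, so Column has no profitable deviation.
Neither player can gain by a unilateral deviation, so this profile is a Nash equilibrium.

Yes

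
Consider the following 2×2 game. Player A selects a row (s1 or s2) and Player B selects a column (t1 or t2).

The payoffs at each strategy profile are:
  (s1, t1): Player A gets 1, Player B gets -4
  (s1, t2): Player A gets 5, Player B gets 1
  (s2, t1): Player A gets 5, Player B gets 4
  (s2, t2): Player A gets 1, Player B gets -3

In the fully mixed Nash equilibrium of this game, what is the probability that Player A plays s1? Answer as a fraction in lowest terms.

7/12

Let p be the probability that Player A plays s1. In a completely mixed equilibrium, Player B must be indifferent between t1 and t2.
Player B's expected payoff from t1 is −4p + 4(1−p); from t2 it is p − 3(1−p).
Setting these equal: −8p + 4 = 4p − 3, so p = 7/12.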